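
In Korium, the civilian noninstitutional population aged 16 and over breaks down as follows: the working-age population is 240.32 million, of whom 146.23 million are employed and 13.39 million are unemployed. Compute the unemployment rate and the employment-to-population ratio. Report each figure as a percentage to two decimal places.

Labor force = employed + unemployed = 146.23 + 13.39 = 159.62 million.
Unemployment rate = 13.39 / 159.62 = 8.39%.
Employment-population ratio = 146.23 / 240.32 = 60.85%.

Unemployment rate ≈ 8.39%; employment-population ratio ≈ 60.85%.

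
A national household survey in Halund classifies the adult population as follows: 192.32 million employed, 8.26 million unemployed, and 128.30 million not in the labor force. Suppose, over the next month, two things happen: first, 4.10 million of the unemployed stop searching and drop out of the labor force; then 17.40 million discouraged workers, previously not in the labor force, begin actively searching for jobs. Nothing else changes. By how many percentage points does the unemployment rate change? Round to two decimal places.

Initially, labor force = 192.32 + 8.26 = 200.58 million, so u = 8.26/200.58 = 4.12%.
After the first change, unemployed and labor force both fall by 4.10 → E = 192.32, U = 4.16, labor force = 196.48 million.
After the second change, unemployed and labor force both rise by 17.40 → E = 192.32, U = 21.56, labor force = 213.88 million.
New unemployment rate = 21.56 / 213.88 = 10.08%.
Change = 10.08% − 4.12% = +5.96 percentage points.

The unemployment rate changes by +5.96 percentage points.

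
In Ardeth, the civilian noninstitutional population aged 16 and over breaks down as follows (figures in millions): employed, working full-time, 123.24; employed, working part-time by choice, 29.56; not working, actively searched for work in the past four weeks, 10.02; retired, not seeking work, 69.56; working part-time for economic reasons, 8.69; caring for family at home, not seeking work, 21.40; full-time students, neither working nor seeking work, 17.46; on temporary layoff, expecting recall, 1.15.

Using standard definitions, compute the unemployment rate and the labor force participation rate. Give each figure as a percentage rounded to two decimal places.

Employed = 123.24 + 29.56 + 8.69 = 161.49 million (anyone who worked, including part-time for economic reasons, counts as employed).
Unemployed = 10.02 + 1.15 = 11.17 million (jobless and actively searching, or on temporary layoff).
Labor force = 161.49 + 11.17 = 172.66 million.
Not in labor force = 69.56 + 21.40 + 17.46 = 108.42 million (those not working and not actively searching are outside the labor force).
Civilian working-age population = 172.66 + 108.42 = 281.08 million.
Unemployment rate = 11.17 / 172.66 = 6.47%.
Labor force participation rate = 172.66 / 281.08 = 61.43%.

Unemployment rate ≈ 6.47%; labor force participation rate ≈ 61.43%.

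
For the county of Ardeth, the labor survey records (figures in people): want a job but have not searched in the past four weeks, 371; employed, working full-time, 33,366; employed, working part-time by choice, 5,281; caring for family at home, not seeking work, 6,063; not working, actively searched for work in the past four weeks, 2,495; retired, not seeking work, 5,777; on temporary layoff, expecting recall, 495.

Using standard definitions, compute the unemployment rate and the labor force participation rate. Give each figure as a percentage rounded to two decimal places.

Unemployment rate ≈ 7.18%; labor force participation rate ≈ 77.32%.

Employed = 33,366 + 5,281 = 38,647.
Unemployed = 2,495 + 495 = 2,990 (jobless and actively searching, or on temporary layoff).
Labor force = 38,647 + 2,990 = 41,637.
Not in labor force = 371 + 6,063 + 5,777 = 12,211 (those not working and not actively searching are outside the labor force — including those who want a job but have given up searching).
Civilian working-age population = 41,637 + 12,211 = 53,848.
Unemployment rate = 2,990 / 41,637 = 7.18%.
Labor force participation rate = 41,637 / 53,848 = 77.32%.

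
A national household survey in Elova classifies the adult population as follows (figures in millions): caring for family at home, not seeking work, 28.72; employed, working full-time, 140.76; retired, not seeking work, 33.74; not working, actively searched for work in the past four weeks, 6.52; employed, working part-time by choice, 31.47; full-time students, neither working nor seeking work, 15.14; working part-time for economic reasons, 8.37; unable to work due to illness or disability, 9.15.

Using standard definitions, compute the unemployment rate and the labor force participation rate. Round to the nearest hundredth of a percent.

Employed = 140.76 + 31.47 + 8.37 = 180.60 million (anyone who worked, including part-time for economic reasons, counts as employed).
Unemployed = 6.52 million.
Labor force = 180.60 + 6.52 = 187.12 million.
Not in labor force = 28.72 + 33.74 + 15.14 + 9.15 = 86.75 million (those not working and not actively searching are outside the labor force).
Civilian working-age population = 187.12 + 86.75 = 273.87 million.
Unemployment rate = 6.52 / 187.12 = 3.48%.
Labor force participation rate = 187.12 / 273.87 = 68.32%.

Unemployment rate ≈ 3.48%; labor force participation rate ≈ 68.32%.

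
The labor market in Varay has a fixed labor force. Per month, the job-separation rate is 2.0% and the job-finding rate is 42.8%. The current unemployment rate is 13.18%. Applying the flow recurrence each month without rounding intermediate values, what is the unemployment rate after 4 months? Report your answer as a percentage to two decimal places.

Unemployment rate after four months ≈ 5.27%.

With a fixed labor force, u_{t+1} = u_t + s·(1−u_t) − f·u_t = u_t·(1−s−f) + s.
Here 1−s−f = 0.552 and s = 0.020.
u_1 = 0.131800 × 0.552 + 0.020 = 0.092754.
u_2 = 0.092754 × 0.552 + 0.020 = 0.071200.
u_3 = 0.071200 × 0.552 + 0.020 = 0.059302.
u_4 = 0.059302 × 0.552 + 0.020 = 0.052735.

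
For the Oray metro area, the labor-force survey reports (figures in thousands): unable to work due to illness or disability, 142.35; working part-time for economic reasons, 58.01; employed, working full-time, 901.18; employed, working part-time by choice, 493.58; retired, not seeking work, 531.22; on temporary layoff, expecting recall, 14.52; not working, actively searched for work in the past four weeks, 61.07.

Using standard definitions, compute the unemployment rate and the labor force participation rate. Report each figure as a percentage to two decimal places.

Employed = 58.01 + 901.18 + 493.58 = 1,452.77 thousand (anyone who worked, including part-time for economic reasons, counts as employed).
Unemployed = 14.52 + 61.07 = 75.59 thousand (jobless and actively searching, or on temporary layoff).
Labor force = 1,452.77 + 75.59 = 1,528.36 thousand.
Not in labor force = 142.35 + 531.22 = 673.57 thousand (those not working and not actively searching are outside the labor force).
Civilian working-age population = 1,528.36 + 673.57 = 2,201.93 thousand.
Unemployment rate = 75.59 / 1,528.36 = 4.95%.
Labor force participation rate = 1,528.36 / 2,201.93 = 69.41%.

Unemployment rate ≈ 4.95%; labor force participation rate ≈ 69.41%.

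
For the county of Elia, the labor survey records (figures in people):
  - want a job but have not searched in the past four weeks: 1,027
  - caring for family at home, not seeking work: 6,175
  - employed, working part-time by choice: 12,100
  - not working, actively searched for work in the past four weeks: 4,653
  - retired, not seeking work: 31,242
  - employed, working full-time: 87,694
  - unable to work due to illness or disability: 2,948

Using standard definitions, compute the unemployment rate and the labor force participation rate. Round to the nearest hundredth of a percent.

Employed = 12,100 + 87,694 = 99,794.
Unemployed = 4,653.
Labor force = 99,794 + 4,653 = 104,447.
Not in labor force = 1,027 + 6,175 + 31,242 + 2,948 = 41,392 (those not working and not actively searching are outside the labor force — including those who want a job but have given up searching).
Civilian working-age population = 104,447 + 41,392 = 145,839.
Unemployment rate = 4,653 / 104,447 = 4.45%.
Labor force participation rate = 104,447 / 145,839 = 71.62%.

Unemployment rate ≈ 4.45%; labor force participation rate ≈ 71.62%.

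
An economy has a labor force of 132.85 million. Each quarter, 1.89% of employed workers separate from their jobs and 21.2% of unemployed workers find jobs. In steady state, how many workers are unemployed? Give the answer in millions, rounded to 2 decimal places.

About 10.87 million are unemployed in steady state.

Steady-state unemployment rate u* = s/(s+f) = 1.89/(1.89+21.2) = 0.081854.
Unemployed = u* × labor force = 0.081854 × 132.85 ≈ 10.87 million.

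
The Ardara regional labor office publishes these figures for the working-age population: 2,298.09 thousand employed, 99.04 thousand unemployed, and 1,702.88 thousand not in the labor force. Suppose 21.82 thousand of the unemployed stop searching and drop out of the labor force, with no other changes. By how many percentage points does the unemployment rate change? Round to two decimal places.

Initially, labor force = 2,298.09 + 99.04 = 2,397.13 thousand, so u = 99.04/2,397.13 = 4.13%.
After the change, unemployed and labor force both fall by 21.82 → E = 2,298.09, U = 77.22, labor force = 2,375.31 thousand.
New unemployment rate = 77.22 / 2,375.31 = 3.25%.
Change = 3.25% − 4.13% = −0.88 percentage points.

The unemployment rate changes by −0.88 percentage points.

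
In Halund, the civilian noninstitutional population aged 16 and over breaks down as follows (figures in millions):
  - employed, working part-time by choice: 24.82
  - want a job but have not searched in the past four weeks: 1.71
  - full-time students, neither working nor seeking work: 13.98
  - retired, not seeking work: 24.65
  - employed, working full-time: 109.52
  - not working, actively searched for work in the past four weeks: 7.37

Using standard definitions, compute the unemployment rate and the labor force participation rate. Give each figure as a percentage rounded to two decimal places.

Employed = 24.82 + 109.52 = 134.34 million.
Unemployed = 7.37 million.
Labor force = 134.34 + 7.37 = 141.71 million.
Not in labor force = 1.71 + 13.98 + 24.65 = 40.34 million (those not working and not actively searching are outside the labor force — including those who want a job but have given up searching).
Civilian working-age population = 141.71 + 40.34 = 182.05 million.
Unemployment rate = 7.37 / 141.71 = 5.20%.
Labor force participation rate = 141.71 / 182.05 = 77.84%.

Unemployment rate ≈ 5.20%; labor force participation rate ≈ 77.84%.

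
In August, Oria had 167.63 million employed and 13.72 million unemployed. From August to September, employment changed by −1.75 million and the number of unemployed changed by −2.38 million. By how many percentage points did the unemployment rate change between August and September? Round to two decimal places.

August: labor force = 167.63 + 13.72 = 181.35; u = 13.72/181.35 = 7.57%.
September: labor force = 165.88 + 11.34 = 177.22; u = 11.34/177.22 = 6.40%.
Change = 6.40% − 7.57% = −1.17 pp.

The unemployment rate changed by −1.17 percentage points.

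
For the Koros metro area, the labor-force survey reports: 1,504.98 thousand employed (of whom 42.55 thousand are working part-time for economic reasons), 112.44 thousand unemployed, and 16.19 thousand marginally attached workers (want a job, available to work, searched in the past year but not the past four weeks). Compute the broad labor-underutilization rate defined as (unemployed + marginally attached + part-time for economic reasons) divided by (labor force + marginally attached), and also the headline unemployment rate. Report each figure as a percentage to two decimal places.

Labor force = 1,504.98 + 112.44 = 1,617.42 thousand.
Numerator = 112.44 + 16.19 + 42.55 = 171.18 thousand.
Denominator = 1,617.42 + 16.19 = 1,633.61 thousand.
Broad rate = 171.18 / 1,633.61 = 10.48%.
Headline unemployment rate = 112.44 / 1,617.42 = 6.95%.

Broad underutilization rate ≈ 10.48%; headline unemployment rate ≈ 6.95%.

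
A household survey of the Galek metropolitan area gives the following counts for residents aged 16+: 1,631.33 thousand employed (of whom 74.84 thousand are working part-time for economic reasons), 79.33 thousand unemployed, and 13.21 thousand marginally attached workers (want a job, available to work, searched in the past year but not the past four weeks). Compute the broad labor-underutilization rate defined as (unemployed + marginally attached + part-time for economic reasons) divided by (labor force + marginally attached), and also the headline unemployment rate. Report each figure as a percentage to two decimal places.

Labor force = 1,631.33 + 79.33 = 1,710.66 thousand.
Numerator = 79.33 + 13.21 + 74.84 = 167.38 thousand.
Denominator = 1,710.66 + 13.21 = 1,723.87 thousand.
Broad rate = 167.38 / 1,723.87 = 9.71%.
Headline unemployment rate = 79.33 / 1,710.66 = 4.64%.

Broad underutilization rate ≈ 9.71%; headline unemployment rate ≈ 4.64%.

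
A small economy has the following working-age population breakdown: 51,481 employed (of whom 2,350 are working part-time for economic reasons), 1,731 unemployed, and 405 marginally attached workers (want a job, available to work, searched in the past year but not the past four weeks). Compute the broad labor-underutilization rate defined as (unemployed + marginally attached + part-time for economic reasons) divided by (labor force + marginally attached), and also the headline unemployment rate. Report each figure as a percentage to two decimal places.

Broad underutilization rate ≈ 8.37%; headline unemployment rate ≈ 3.25%.

Labor force = 51,481 + 1,731 = 53,212.
Numerator = 1,731 + 405 + 2,350 = 4,486.
Denominator = 53,212 + 405 = 53,617.
Broad rate = 4,486 / 53,617 = 8.37%.
Headline unemployment rate = 1,731 / 53,212 = 3.25%.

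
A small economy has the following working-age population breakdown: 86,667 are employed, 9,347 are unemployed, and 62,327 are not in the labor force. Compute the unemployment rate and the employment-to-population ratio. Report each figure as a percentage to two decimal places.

Unemployment rate ≈ 9.74%; employment-population ratio ≈ 54.73%.

Labor force = employed + unemployed = 86,667 + 9,347 = 96,014.
Working-age population = 96,014 + 62,327 = 158,341.
Unemployment rate = 9,347 / 96,014 = 9.74%.
Employment-population ratio = 86,667 / 158,341 = 54.73%.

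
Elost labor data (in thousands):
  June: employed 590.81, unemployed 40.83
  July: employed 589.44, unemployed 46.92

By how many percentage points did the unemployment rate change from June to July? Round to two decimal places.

The unemployment rate changed by +0.91 percentage points.

June: labor force = 590.81 + 40.83 = 631.64; u = 40.83/631.64 = 6.46%.
July: labor force = 589.44 + 46.92 = 636.36; u = 46.92/636.36 = 7.37%.
Change = 7.37% − 6.46% = +0.91 pp.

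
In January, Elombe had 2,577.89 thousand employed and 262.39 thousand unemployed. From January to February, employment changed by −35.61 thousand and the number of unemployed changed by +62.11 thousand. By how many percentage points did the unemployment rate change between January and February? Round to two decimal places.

January: labor force = 2,577.89 + 262.39 = 2,840.28; u = 262.39/2,840.28 = 9.24%.
February: labor force = 2,542.28 + 324.50 = 2,866.78; u = 324.50/2,866.78 = 11.32%.
Change = 11.32% − 9.24% = +2.08 pp.

The unemployment rate changed by +2.08 percentage points.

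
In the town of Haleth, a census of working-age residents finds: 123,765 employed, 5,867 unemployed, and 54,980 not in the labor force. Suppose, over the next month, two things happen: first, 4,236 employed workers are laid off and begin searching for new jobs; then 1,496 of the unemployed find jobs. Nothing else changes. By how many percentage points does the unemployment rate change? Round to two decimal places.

Initially, labor force = 123,765 + 5,867 = 129,632, so u = 5,867/129,632 = 4.53%.
After the first change, employed falls and unemployed rises by 4,236; labor force unchanged → E = 119,529, U = 10,103, labor force = 129,632.
After the second change, unemployed falls and employed rises by 1,496; labor force unchanged → E = 121,025, U = 8,607, labor force = 129,632.
New unemployment rate = 8,607 / 129,632 = 6.64%.
Change = 6.64% − 4.53% = +2.11 percentage points.

The unemployment rate changes by +2.11 percentage points.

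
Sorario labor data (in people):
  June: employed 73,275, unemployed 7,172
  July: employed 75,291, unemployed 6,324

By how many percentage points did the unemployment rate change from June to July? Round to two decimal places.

The unemployment rate changed by −1.17 percentage points.

June: labor force = 73,275 + 7,172 = 80,447; u = 7,172/80,447 = 8.92%.
July: labor force = 75,291 + 6,324 = 81,615; u = 6,324/81,615 = 7.75%.
Change = 7.75% − 8.92% = −1.17 pp.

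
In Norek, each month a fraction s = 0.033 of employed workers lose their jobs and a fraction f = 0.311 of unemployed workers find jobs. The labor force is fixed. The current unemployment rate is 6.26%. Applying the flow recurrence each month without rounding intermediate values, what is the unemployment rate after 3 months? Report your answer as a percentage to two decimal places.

With a fixed labor force, u_{t+1} = u_t + s·(1−u_t) − f·u_t = u_t·(1−s−f) + s.
Here 1−s−f = 0.656 and s = 0.033.
u_1 = 0.062600 × 0.656 + 0.033 = 0.074066.
u_2 = 0.074066 × 0.656 + 0.033 = 0.081587.
u_3 = 0.081587 × 0.656 + 0.033 = 0.086521.

Unemployment rate after three months ≈ 8.65%.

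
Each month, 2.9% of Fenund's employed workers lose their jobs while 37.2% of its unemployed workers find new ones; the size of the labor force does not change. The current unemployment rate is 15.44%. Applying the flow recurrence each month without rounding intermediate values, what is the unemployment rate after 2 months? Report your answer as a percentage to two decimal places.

Unemployment rate after two months ≈ 10.18%.

With a fixed labor force, u_{t+1} = u_t + s·(1−u_t) − f·u_t = u_t·(1−s−f) + s.
Here 1−s−f = 0.599 and s = 0.029.
u_1 = 0.154400 × 0.599 + 0.029 = 0.121486.
u_2 = 0.121486 × 0.599 + 0.029 = 0.101770.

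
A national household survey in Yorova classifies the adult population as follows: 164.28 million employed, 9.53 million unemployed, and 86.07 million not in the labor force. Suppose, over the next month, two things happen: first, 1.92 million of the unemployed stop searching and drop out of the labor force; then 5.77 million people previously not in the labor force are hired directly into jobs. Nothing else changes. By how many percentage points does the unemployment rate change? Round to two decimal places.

Initially, labor force = 164.28 + 9.53 = 173.81 million, so u = 9.53/173.81 = 5.48%.
After the first change, unemployed and labor force both fall by 1.92 → E = 164.28, U = 7.61, labor force = 171.89 million.
After the second change, employed and labor force both rise by 5.77; unemployed unchanged → E = 170.05, U = 7.61, labor force = 177.66 million.
New unemployment rate = 7.61 / 177.66 = 4.28%.
Change = 4.28% − 5.48% = −1.20 percentage points.

The unemployment rate changes by −1.20 percentage points.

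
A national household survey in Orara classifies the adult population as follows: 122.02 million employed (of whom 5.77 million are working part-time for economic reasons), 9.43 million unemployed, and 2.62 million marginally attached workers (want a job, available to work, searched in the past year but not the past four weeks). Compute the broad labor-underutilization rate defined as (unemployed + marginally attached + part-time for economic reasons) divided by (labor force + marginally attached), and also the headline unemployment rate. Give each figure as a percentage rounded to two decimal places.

Broad underutilization rate ≈ 13.29%; headline unemployment rate ≈ 7.17%.

Labor force = 122.02 + 9.43 = 131.45 million.
Numerator = 9.43 + 2.62 + 5.77 = 17.82 million.
Denominator = 131.45 + 2.62 = 134.07 million.
Broad rate = 17.82 / 134.07 = 13.29%.
Headline unemployment rate = 9.43 / 131.45 = 7.17%.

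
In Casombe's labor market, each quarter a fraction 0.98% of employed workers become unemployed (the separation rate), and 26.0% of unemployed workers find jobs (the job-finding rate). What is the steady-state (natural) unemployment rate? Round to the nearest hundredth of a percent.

Steady-state unemployment rate ≈ 3.63%.

At steady state the flows balance: s·E = f·U, so U/(E+U) = s/(s+f).
u* = 0.98 / (0.98 + 26.0) = 0.98 / 26.98 = 3.63%.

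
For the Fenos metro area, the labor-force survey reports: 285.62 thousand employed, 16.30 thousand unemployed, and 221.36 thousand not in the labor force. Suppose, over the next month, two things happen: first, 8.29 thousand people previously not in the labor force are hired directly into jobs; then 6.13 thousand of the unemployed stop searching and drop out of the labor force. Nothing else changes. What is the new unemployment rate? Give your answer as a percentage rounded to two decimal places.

Initially, labor force = 285.62 + 16.30 = 301.92 thousand, so u = 16.30/301.92 = 5.40%.
After the first change, employed and labor force both rise by 8.29; unemployed unchanged → E = 293.91, U = 16.30, labor force = 310.21 thousand.
After the second change, unemployed and labor force both fall by 6.13 → E = 293.91, U = 10.17, labor force = 304.08 thousand.
New unemployment rate = 10.17 / 304.08 = 3.34%.

New unemployment rate ≈ 3.34%.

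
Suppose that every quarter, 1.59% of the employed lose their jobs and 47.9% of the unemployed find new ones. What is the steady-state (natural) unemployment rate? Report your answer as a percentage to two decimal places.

Steady-state unemployment rate ≈ 3.21%.

At steady state the flows balance: s·E = f·U, so U/(E+U) = s/(s+f).
u* = 1.59 / (1.59 + 47.9) = 1.59 / 49.49 = 3.21%.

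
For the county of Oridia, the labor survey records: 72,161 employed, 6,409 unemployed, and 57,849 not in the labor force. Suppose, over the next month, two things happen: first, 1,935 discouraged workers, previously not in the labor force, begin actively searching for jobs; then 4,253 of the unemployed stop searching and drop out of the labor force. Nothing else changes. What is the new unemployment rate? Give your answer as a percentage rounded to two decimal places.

Initially, labor force = 72,161 + 6,409 = 78,570, so u = 6,409/78,570 = 8.16%.
After the first change, unemployed and labor force both rise by 1,935 → E = 72,161, U = 8,344, labor force = 80,505.
After the second change, unemployed and labor force both fall by 4,253 → E = 72,161, U = 4,091, labor force = 76,252.
New unemployment rate = 4,091 / 76,252 = 5.37%.

New unemployment rate ≈ 5.37%.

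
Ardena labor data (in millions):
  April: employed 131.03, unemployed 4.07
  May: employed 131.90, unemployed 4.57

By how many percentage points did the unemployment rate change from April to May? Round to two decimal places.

The unemployment rate changed by +0.34 percentage points.

April: labor force = 131.03 + 4.07 = 135.10; u = 4.07/135.10 = 3.01%.
May: labor force = 131.90 + 4.57 = 136.47; u = 4.57/136.47 = 3.35%.
Change = 3.35% − 3.01% = +0.34 pp.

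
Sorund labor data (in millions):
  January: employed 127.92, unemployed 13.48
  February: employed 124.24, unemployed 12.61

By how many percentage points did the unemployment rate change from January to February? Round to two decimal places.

The unemployment rate changed by −0.32 percentage points.

January: labor force = 127.92 + 13.48 = 141.40; u = 13.48/141.40 = 9.53%.
February: labor force = 124.24 + 12.61 = 136.85; u = 12.61/136.85 = 9.21%.
Change = 9.21% − 9.53% = −0.32 pp.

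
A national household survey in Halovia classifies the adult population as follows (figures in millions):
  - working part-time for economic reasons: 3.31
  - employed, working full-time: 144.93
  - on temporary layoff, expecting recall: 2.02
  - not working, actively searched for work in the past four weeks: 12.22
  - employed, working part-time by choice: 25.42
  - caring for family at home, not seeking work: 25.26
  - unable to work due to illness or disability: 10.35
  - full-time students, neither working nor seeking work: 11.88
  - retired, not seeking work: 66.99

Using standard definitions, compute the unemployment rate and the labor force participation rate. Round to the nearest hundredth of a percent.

Unemployment rate ≈ 7.58%; labor force participation rate ≈ 62.14%.

Employed = 3.31 + 144.93 + 25.42 = 173.66 million (anyone who worked, including part-time for economic reasons, counts as employed).
Unemployed = 2.02 + 12.22 = 14.24 million (jobless and actively searching, or on temporary layoff).
Labor force = 173.66 + 14.24 = 187.90 million.
Not in labor force = 25.26 + 10.35 + 11.88 + 66.99 = 114.48 million (those not working and not actively searching are outside the labor force).
Civilian working-age population = 187.90 + 114.48 = 302.38 million.
Unemployment rate = 14.24 / 187.90 = 7.58%.
Labor force participation rate = 187.90 / 302.38 = 62.14%.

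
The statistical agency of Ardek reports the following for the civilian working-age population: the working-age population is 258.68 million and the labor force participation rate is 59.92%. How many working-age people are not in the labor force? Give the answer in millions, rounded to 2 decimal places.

About 103.68 million are not in the labor force.

Share not in the labor force = 1 − 0.5992 = 0.4008.
Not in labor force = 0.4008 × 258.68 ≈ 103.68 million.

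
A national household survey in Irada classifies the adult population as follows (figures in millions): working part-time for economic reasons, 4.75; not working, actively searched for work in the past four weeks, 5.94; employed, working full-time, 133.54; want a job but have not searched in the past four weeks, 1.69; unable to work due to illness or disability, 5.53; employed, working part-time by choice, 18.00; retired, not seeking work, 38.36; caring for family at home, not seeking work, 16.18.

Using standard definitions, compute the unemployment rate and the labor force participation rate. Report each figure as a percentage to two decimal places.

Employed = 4.75 + 133.54 + 18.00 = 156.29 million (anyone who worked, including part-time for economic reasons, counts as employed).
Unemployed = 5.94 million.
Labor force = 156.29 + 5.94 = 162.23 million.
Not in labor force = 1.69 + 5.53 + 38.36 + 16.18 = 61.76 million (those not working and not actively searching are outside the labor force — including those who want a job but have given up searching).
Civilian working-age population = 162.23 + 61.76 = 223.99 million.
Unemployment rate = 5.94 / 162.23 = 3.66%.
Labor force participation rate = 162.23 / 223.99 = 72.43%.

Unemployment rate ≈ 3.66%; labor force participation rate ≈ 72.43%.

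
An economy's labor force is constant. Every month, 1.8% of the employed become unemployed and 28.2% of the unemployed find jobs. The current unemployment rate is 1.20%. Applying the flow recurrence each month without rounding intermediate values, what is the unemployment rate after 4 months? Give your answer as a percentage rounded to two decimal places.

Unemployment rate after four months ≈ 4.85%.

With a fixed labor force, u_{t+1} = u_t + s·(1−u_t) − f·u_t = u_t·(1−s−f) + s.
Here 1−s−f = 0.700 and s = 0.018.
u_1 = 0.012000 × 0.700 + 0.018 = 0.026400.
u_2 = 0.026400 × 0.700 + 0.018 = 0.036480.
u_3 = 0.036480 × 0.700 + 0.018 = 0.043536.
u_4 = 0.043536 × 0.700 + 0.018 = 0.048475.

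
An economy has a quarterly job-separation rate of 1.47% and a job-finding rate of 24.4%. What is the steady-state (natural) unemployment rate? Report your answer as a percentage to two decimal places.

At steady state the flows balance: s·E = f·U, so U/(E+U) = s/(s+f).
u* = 1.47 / (1.47 + 24.4) = 1.47 / 25.87 = 5.68%.

Steady-state unemployment rate ≈ 5.68%.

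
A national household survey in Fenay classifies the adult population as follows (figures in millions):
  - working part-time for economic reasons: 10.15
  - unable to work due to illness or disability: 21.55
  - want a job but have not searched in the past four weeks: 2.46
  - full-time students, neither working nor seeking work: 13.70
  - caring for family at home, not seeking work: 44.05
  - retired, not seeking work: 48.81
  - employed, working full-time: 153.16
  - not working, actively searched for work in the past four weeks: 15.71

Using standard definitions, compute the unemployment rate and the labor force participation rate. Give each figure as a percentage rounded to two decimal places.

Unemployment rate ≈ 8.78%; labor force participation rate ≈ 57.82%.

Employed = 10.15 + 153.16 = 163.31 million (anyone who worked, including part-time for economic reasons, counts as employed).
Unemployed = 15.71 million.
Labor force = 163.31 + 15.71 = 179.02 million.
Not in labor force = 21.55 + 2.46 + 13.70 + 44.05 + 48.81 = 130.57 million (those not working and not actively searching are outside the labor force — including those who want a job but have given up searching).
Civilian working-age population = 179.02 + 130.57 = 309.59 million.
Unemployment rate = 15.71 / 179.02 = 8.78%.
Labor force participation rate = 179.02 / 309.59 = 57.82%.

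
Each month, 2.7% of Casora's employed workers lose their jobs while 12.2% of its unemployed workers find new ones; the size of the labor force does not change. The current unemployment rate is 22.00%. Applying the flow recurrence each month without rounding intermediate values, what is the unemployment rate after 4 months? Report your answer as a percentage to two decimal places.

With a fixed labor force, u_{t+1} = u_t + s·(1−u_t) − f·u_t = u_t·(1−s−f) + s.
Here 1−s−f = 0.851 and s = 0.027.
u_1 = 0.220000 × 0.851 + 0.027 = 0.214220.
u_2 = 0.214220 × 0.851 + 0.027 = 0.209301.
u_3 = 0.209301 × 0.851 + 0.027 = 0.205115.
u_4 = 0.205115 × 0.851 + 0.027 = 0.201553.

Unemployment rate after four months ≈ 20.16%.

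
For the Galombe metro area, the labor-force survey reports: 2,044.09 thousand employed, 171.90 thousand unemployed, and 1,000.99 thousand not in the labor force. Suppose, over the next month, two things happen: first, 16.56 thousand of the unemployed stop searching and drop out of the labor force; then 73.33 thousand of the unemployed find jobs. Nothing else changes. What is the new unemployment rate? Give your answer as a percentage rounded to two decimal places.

New unemployment rate ≈ 3.73%.

Initially, labor force = 2,044.09 + 171.90 = 2,215.99 thousand, so u = 171.90/2,215.99 = 7.76%.
After the first change, unemployed and labor force both fall by 16.56 → E = 2,044.09, U = 155.34, labor force = 2,199.43 thousand.
After the second change, unemployed falls and employed rises by 73.33; labor force unchanged → E = 2,117.42, U = 82.01, labor force = 2,199.43 thousand.
New unemployment rate = 82.01 / 2,199.43 = 3.73%.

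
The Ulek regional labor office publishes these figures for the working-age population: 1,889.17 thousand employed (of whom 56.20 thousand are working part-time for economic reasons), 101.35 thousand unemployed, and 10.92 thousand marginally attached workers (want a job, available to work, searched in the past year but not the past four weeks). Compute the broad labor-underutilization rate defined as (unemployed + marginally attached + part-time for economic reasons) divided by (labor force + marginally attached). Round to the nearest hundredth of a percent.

Broad underutilization rate ≈ 8.42%.

Labor force = 1,889.17 + 101.35 = 1,990.52 thousand.
Numerator = 101.35 + 10.92 + 56.20 = 168.47 thousand.
Denominator = 1,990.52 + 10.92 = 2,001.44 thousand.
Broad rate = 168.47 / 2,001.44 = 8.42%.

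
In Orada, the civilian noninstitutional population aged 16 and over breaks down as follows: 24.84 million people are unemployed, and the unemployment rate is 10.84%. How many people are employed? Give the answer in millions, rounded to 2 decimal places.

Labor force = U / u = 24.84 / 0.1084 ≈ 229.15 million.
Employed = labor force − unemployed = 229.15 − 24.84 = 204.31 million.

About 204.31 million are employed.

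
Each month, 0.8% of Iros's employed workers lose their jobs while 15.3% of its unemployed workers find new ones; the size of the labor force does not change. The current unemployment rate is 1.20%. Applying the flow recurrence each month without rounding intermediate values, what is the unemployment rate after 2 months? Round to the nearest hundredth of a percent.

With a fixed labor force, u_{t+1} = u_t + s·(1−u_t) − f·u_t = u_t·(1−s−f) + s.
Here 1−s−f = 0.839 and s = 0.008.
u_1 = 0.012000 × 0.839 + 0.008 = 0.018068.
u_2 = 0.018068 × 0.839 + 0.008 = 0.023159.

Unemployment rate after two months ≈ 2.32%.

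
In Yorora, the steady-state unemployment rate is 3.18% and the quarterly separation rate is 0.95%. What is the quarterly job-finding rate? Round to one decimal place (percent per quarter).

Job-finding rate ≈ 28.9% per quarter.

From u* = s/(s+f): f = s·(1−u)/u.
f = 0.95 × (1 − 0.0318) / 0.0318 = 0.9198 / 0.0318 ≈ 28.9% per quarter.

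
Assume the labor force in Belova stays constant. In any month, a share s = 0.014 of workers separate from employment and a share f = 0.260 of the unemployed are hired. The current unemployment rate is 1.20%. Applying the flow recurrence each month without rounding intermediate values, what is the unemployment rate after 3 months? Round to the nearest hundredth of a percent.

Unemployment rate after three months ≈ 3.61%.

With a fixed labor force, u_{t+1} = u_t + s·(1−u_t) − f·u_t = u_t·(1−s−f) + s.
Here 1−s−f = 0.726 and s = 0.014.
u_1 = 0.012000 × 0.726 + 0.014 = 0.022712.
u_2 = 0.022712 × 0.726 + 0.014 = 0.030489.
u_3 = 0.030489 × 0.726 + 0.014 = 0.036135.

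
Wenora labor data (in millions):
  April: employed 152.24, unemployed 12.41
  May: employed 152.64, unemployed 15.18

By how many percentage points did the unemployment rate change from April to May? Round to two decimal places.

The unemployment rate changed by +1.51 percentage points.

April: labor force = 152.24 + 12.41 = 164.65; u = 12.41/164.65 = 7.54%.
May: labor force = 152.64 + 15.18 = 167.82; u = 15.18/167.82 = 9.05%.
Change = 9.05% − 7.54% = +1.51 pp.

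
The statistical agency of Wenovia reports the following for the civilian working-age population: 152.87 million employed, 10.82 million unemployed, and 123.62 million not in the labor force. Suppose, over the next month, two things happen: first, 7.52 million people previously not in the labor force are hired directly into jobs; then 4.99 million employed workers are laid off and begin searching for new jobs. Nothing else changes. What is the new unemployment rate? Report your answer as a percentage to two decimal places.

New unemployment rate ≈ 9.23%.

Initially, labor force = 152.87 + 10.82 = 163.69 million, so u = 10.82/163.69 = 6.61%.
After the first change, employed and labor force both rise by 7.52; unemployed unchanged → E = 160.39, U = 10.82, labor force = 171.21 million.
After the second change, employed falls and unemployed rises by 4.99; labor force unchanged → E = 155.40, U = 15.81, labor force = 171.21 million.
New unemployment rate = 15.81 / 171.21 = 9.23%.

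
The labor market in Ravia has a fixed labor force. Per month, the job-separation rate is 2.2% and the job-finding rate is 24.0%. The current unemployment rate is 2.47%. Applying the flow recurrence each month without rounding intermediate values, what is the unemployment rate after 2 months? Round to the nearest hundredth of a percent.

Unemployment rate after two months ≈ 5.17%.

With a fixed labor force, u_{t+1} = u_t + s·(1−u_t) − f·u_t = u_t·(1−s−f) + s.
Here 1−s−f = 0.738 and s = 0.022.
u_1 = 0.024700 × 0.738 + 0.022 = 0.040229.
u_2 = 0.040229 × 0.738 + 0.022 = 0.051689.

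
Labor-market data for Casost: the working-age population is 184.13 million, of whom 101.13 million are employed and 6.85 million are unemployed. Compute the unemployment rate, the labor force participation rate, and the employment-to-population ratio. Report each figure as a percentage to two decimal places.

Labor force = employed + unemployed = 101.13 + 6.85 = 107.98 million.
Unemployment rate = 6.85 / 107.98 = 6.34%.
Labor force participation rate = 107.98 / 184.13 = 58.64%.
Employment-population ratio = 101.13 / 184.13 = 54.92%.

Unemployment rate ≈ 6.34%; labor force participation rate ≈ 58.64%; employment-population ratio ≈ 54.92%.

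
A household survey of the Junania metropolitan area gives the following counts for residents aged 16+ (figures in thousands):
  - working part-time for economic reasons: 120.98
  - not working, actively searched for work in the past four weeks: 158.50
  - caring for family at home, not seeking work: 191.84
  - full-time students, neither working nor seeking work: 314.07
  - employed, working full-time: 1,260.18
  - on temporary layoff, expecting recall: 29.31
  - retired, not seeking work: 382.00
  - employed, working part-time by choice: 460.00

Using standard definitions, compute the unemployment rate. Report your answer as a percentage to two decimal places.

Employed = 120.98 + 1,260.18 + 460.00 = 1,841.16 thousand (anyone who worked, including part-time for economic reasons, counts as employed).
Unemployed = 158.50 + 29.31 = 187.81 thousand (jobless and actively searching, or on temporary layoff).
Labor force = 1,841.16 + 187.81 = 2,028.97 thousand.
Unemployment rate = 187.81 / 2,028.97 = 9.26%.

Unemployment rate ≈ 9.26%.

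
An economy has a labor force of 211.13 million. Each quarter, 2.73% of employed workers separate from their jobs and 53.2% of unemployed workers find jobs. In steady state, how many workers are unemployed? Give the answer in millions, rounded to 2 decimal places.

About 10.31 million are unemployed in steady state.

Steady-state unemployment rate u* = s/(s+f) = 2.73/(2.73+53.2) = 0.048811.
Unemployed = u* × labor force = 0.048811 × 211.13 ≈ 10.31 million.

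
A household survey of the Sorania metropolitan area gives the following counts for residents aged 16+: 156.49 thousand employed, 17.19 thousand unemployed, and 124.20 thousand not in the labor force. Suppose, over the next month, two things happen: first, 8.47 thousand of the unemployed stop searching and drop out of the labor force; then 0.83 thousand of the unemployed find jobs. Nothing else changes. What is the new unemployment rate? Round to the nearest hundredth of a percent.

Initially, labor force = 156.49 + 17.19 = 173.68 thousand, so u = 17.19/173.68 = 9.90%.
After the first change, unemployed and labor force both fall by 8.47 → E = 156.49, U = 8.72, labor force = 165.21 thousand.
After the second change, unemployed falls and employed rises by 0.83; labor force unchanged → E = 157.32, U = 7.89, labor force = 165.21 thousand.
New unemployment rate = 7.89 / 165.21 = 4.78%.

New unemployment rate ≈ 4.78%.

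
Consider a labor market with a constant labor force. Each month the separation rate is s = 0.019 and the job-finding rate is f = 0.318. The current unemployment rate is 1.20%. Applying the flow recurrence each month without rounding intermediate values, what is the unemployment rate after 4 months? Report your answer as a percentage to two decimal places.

With a fixed labor force, u_{t+1} = u_t + s·(1−u_t) − f·u_t = u_t·(1−s−f) + s.
Here 1−s−f = 0.663 and s = 0.019.
u_1 = 0.012000 × 0.663 + 0.019 = 0.026956.
u_2 = 0.026956 × 0.663 + 0.019 = 0.036872.
u_3 = 0.036872 × 0.663 + 0.019 = 0.043446.
u_4 = 0.043446 × 0.663 + 0.019 = 0.047805.

Unemployment rate after four months ≈ 4.78%.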